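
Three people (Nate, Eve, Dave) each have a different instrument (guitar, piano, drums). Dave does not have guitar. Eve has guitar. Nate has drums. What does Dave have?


From clues:
  Eve → guitar
  Nate → drums
By elimination, Dave gets the remaining.

piano


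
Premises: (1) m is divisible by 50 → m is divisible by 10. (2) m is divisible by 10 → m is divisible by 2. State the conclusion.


Hypothetical syllogism: P → Q, Q → R ⊢ P → R
Premise 1: m is divisible by 50 → m is divisible by 10
Premise 2: m is divisible by 10 → m is divisible by 2
Chain the implications: the middle term (m is divisible by 10) links the two.
Conclusion: If m is divisible by 50, then m is divisible by 2.

If m is divisible by 50, then m is divisible by 2.


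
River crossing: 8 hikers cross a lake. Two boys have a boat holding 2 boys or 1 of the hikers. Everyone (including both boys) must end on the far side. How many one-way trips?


Per crossing of one of the hikers: boys→, one←, one of the hikers→, one← = 4 trips
8 × 4 = 32, + 1 final boys→ = 33
Minimum trips = 33

33


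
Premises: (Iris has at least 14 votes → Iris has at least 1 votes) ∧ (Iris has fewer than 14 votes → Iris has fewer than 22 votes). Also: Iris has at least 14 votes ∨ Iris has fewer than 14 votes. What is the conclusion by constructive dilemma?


Constructive dilemma: (P → Q) ∧ (R → S), P ∨ R ⊢ Q ∨ S
Premise 1: Iris has at least 14 votes → Iris has at least 1 votes
Premise 2: Iris has fewer than 14 votes → Iris has fewer than 22 votes
Premise 3: Iris has at least 14 votes ∨ Iris has fewer than 14 votes
Case 1: Assuming Iris has at least 14 votes, then by Premise 1, Iris has at least 1 votes.
Case 2: Assuming Iris has fewer than 14 votes, then by Premise 2, Iris has fewer than 22 votes.
Since one of Iris has at least 14 votes or Iris has fewer than 14 votes must hold, we get Iris has at least 1 votes or Iris has fewer than 22 votes.

Iris has at least 1 votes or Iris has fewer than 22 votes.


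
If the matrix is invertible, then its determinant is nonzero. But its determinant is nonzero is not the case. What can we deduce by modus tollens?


Modus tollens: P → Q, ¬Q ⊢ ¬P
P: the matrix is invertible
Q: its determinant is nonzero
We have P → Q and Q is false.
By modus tollens, P must be false.

It is not the case that the matrix is invertible


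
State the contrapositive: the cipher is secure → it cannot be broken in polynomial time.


Original: If the cipher is secure, then it cannot be broken in polynomial time
Contrapositive: If ¬Q, then ¬P
Negate Q: not (it cannot be broken in polynomial time)
Negate P: not (the cipher is secure)

If not (it cannot be broken in polynomial time), then not (the cipher is secure).


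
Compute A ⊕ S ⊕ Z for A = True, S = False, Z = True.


A = True, S = False, Z = True
Step 1: A ⊕ S = True XOR False = True
Step 2: True ⊕ Z = True XOR True = False
XOR is true when an odd number of operands are true.

False


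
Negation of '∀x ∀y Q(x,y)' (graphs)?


Original: ∀x ∀y Q(x,y)
Rule: ¬∀→∃, ¬∃→∀, negate predicate.
Negation: ∃x ∃y ¬Q(x,y)

∃x ∃y ¬Q(x,y)


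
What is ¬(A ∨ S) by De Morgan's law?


De Morgan's law: ¬(P ∨ Q) ≡ ¬P ∧ ¬Q
¬(A ∨ S) = ¬A ∧ ¬S

¬A ∧ ¬S


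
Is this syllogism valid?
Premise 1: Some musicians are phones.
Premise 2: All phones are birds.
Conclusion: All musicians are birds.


Premise 1: Some musicians are phones.
Premise 2: All phones are birds.
Conclusion: All musicians are birds.
Fallacy: illicit minor. The minor term (musicians) is distributed in the conclusion ('All musicians ...') but undistributed in its premise ('Some musicians are phones' doesn't cover all musicians).
Only 'Some musicians are birds' follows, not 'All'.

Invalid


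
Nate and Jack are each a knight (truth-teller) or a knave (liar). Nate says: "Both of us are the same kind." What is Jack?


Nate says: "Both of us are the same kind."
Case 1: Nate is a Knight (truth-teller)
  Statement is true → they ARE the same → Jack is also a Knight
Case 2: Nate is a Knave (liar)
  Statement is false → they are NOT the same → Jack is a Knight
In both cases, Jack is a Knight.

Knight


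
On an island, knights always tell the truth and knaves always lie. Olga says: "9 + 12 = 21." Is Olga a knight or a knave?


Statement: "9 + 12 = 21."
Actual: 9 + 12 = 21
Claimed: 21
Statement is TRUE → Olga tells the truth → Knight

Knight


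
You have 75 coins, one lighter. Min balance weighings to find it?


Each weighing has 3 outcomes (left heavy / balance / right heavy), so k weighings distinguish at most 3^k cases; splitting into three near-equal groups achieves this.
Need 3^k ≥ 75: 3^3 = 27 < 75 ≤ 3^4 = 81
k = ⌈log₃(75)⌉ = 4

4


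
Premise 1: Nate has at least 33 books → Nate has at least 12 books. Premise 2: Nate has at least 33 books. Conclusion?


Modus ponens: P → Q, P ⊢ Q
P: Nate has at least 33 books
Q: Nate has at least 12 books
We have P → Q and P is true.
By modus ponens, Q must be true.

Nate has at least 12 books


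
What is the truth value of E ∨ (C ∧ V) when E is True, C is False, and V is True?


E = True, C = False, V = True
Step 1: C ∧ V = False AND True = False
Step 2: E ∨ False = True OR False = True
AND evaluated first (higher precedence); then OR applied.

True


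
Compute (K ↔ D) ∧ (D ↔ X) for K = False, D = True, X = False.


K = False, D = True, X = False
Step 1: K ↔ D is true when K and D have the same value. Result: False
Step 2: D ↔ X is true when D and X have the same value. Result: False
Step 3: False ∧ False = False

False


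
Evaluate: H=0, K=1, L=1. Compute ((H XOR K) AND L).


H XOR K = 0^1 = 1
1 AND 1 = 1

1


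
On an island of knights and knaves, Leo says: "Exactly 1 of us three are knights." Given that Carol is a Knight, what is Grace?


Leo claims exactly 1 knights among Leo, Carol, Grace.
Given: Carol is a Knight.

Case 1: Leo is a Knight (tells truth)
  Then exactly 1 of the three are knights.
  Counting Leo, Carol: 2 knight(s) so far. Need -1 more → impossible.
Case 2: Leo is a Knave (lies)
  Then the count is NOT 1.
  If Grace = Knave, count = 1 = 1 → claim would be true, contradicts lie.
  If Grace = Knight, count = 2 ≠ 1 → lie confirmed ✓

Grace is a Knight.

Knight


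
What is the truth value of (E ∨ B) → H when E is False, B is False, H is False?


E = False, B = False, H = False
Step 1: E ∨ B = False OR False = False
Step 2: (False) → H: false only when antecedent=True and H=False.
Result: True

True


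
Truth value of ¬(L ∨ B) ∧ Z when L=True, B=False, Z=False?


L = True, B = False, Z = False
Expression: ¬(L ∨ B) ∧ Z
Step 1: L ∨ B = True OR False = True
Step 2: ¬(L ∨ B) = NOT True = False
Step 3: (False) ∧ Z = False AND False = False

False


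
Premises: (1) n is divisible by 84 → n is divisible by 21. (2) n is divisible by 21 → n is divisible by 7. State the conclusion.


Hypothetical syllogism: P → Q, Q → R ⊢ P → R
Premise 1: n is divisible by 84 → n is divisible by 21
Premise 2: n is divisible by 21 → n is divisible by 7
Chain the implications: the middle term (n is divisible by 21) links the two.
Conclusion: If n is divisible by 84, then n is divisible by 7.

If n is divisible by 84, then n is divisible by 7.


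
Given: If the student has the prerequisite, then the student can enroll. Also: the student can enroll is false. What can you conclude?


Modus tollens: P → Q, ¬Q ⊢ ¬P
P: the student has the prerequisite
Q: the student can enroll
We have P → Q and Q is false.
By modus tollens, P must be false.

It is not the case that the student has the prerequisite


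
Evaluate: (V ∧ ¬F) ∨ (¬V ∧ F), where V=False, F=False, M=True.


V = False, F = False, M = True
Expression: (V ∧ ¬F) ∨ (¬V ∧ F)
Step 1: ¬F = NOT False = True
Step 2: V ∧ ¬F = False AND True = False
Step 3: ¬V = NOT False = True
Step 4: ¬V ∧ F = True AND False = False
Step 5: (False) ∨ (False) = False OR False = False

False


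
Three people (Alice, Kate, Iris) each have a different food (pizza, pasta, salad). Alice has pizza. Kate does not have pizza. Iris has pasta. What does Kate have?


From clues:
  Iris → pasta
  Alice → pizza
By elimination, Kate gets the remaining.

salad


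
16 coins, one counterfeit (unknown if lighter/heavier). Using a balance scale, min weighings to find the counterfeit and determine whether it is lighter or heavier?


Let n = 16. 32 possibilities (n coins × lighter/heavier); each weighing has 3 outcomes.
Bound for k weighings: say the first weighing puts j coins on each pan. If it tips, the 2j weighed coins remain suspects (each with a known direction) and k-1 weighings give 3^(k-1) outcomes; 3^(k-1) is odd, so 2j ≤ 3^(k-1) - 1. If it balances, the n - 2j unweighed coins remain with direction unknown: 2(n - 2j) ≤ 3^(k-1) - 1 by the same parity argument. Adding, n ≤ (3^(k-1) - 1) + (3^(k-1) - 1)/2 = (3^k - 3)/2, and the classical three-group strategy achieves this (3 coins in 2 weighings, 12 in 3, 39 in 4, 120 in 5).
So we need the smallest k with (3^k - 3)/2 ≥ 16.
k = 3: (3^3 - 3)/2 = 12 < 16 ✗
k = 4: (3^4 - 3)/2 = 39 ≥ 16 ✓

4


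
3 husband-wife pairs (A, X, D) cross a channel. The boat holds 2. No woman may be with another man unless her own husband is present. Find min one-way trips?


Label couples A, X, D (H = husband, W = wife).
Counting alone: 6 people, the boat carries 2 and someone must bring it back, so each round trip nets at most +1 on the far side until the last crossing → at least 9 trips. The jealousy constraint makes 9 impossible; the shortest valid schedule has 11:
1. WA+WX →  (far: WA,WX; near: HA,HX,HD,WD)
2. WA ←       (far: WX; near: HA,HX,HD,WA,WD)
3. WA+WD →  (far: WA,WX,WD; near: HA,HX,HD)
4. WA ←       (far: WX,WD; near: HA,HX,HD,WA)
5. HX+HD →  (far: HX,WX,HD,WD; near: HA,WA)
6. HX+WX ←  (far: HD,WD; near: HA,WA,HX,WX)
7. HA+HX →  (far: HA,HX,HD,WD; near: WA,WX)
8. WD ←       (far: HA,HX,HD; near: WA,WX,WD)
9. WA+WX →  (far: HA,WA,HX,WX,HD; near: WD)
10. HD ←      (far: HA,WA,HX,WX; near: HD,WD)
11. HD+WD → (far: all six; near: empty)
In every state each wife is either with her husband or with no other man.
Minimum trips = 11

11


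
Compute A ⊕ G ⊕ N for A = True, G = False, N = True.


A = True, G = False, N = True
Step 1: A ⊕ G = True XOR False = True
Step 2: True ⊕ N = True XOR True = False
XOR is true when an odd number of operands are true.

False


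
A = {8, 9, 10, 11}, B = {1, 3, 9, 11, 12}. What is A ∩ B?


A = {8, 9, 10, 11}
B = {1, 3, 9, 11, 12}
Operation: intersection
Elements in both: 9, 11

{9, 11}


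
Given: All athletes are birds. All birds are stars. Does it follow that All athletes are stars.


Premise 1: All athletes are birds.
Premise 2: All birds are stars.
Conclusion: All athletes are stars.
Barbara syllogism (AAA-1): All A are B, All B are C → All A are C.
Middle term (birds) distributed in premise 2.

Valid


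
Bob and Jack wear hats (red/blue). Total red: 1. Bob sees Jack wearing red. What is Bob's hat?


Total red = 1, Jack = red
Red accounted for: 1
Remaining for Bob: 0
Bob's hat is blue.

blue


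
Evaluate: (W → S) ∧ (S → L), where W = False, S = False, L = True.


W = False, S = False, L = True
Step 1: W → S is false only when W=True and S=False. Result: True
Step 2: S → L is false only when S=True and L=False. Result: True
Step 3: True ∧ True = True

True


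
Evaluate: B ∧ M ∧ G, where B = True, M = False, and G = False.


B = True, M = False, G = False
Step 1: B ∧ M = True AND False = False
Step 2: (False) ∧ G = (False) AND False = False
AND is true only when ALL operands are true.

False


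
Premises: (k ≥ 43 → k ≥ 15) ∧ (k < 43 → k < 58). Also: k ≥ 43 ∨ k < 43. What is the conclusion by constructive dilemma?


Constructive dilemma: (P → Q) ∧ (R → S), P ∨ R ⊢ Q ∨ S
Premise 1: k ≥ 43 → k ≥ 15
Premise 2: k < 43 → k < 58
Premise 3: k ≥ 43 ∨ k < 43
Case 1: Assuming k ≥ 43, then by Premise 1, k ≥ 15.
Case 2: Assuming k < 43, then by Premise 2, k < 58.
Since one of k ≥ 43 or k < 43 must hold, we get k ≥ 15 or k < 58.

k ≥ 15 or k < 58.


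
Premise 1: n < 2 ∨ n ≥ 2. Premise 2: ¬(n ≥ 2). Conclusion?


Disjunctive syllogism: P ∨ Q, ¬P ⊢ Q
Disjunction: n < 2 ∨ n ≥ 2
We know it is not the case that n ≥ 2.
By disjunctive syllogism, the other disjunct must be true.

n < 2


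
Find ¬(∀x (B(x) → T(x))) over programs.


Original: ∀x (B(x) → T(x))
Rule: ¬∀→∃, ¬∃→∀, negate predicate.
Negation: ∃x (B(x) ∧ ¬T(x))

∃x (B(x) ∧ ¬T(x))


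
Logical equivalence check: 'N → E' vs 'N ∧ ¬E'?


Expression 1: N → E
Expression 2: N ∧ ¬E
Truth table (N E | Expr1 Expr2):
  T T |   T     F   ← differ
  T F |   F     T   ← differ
  F T |   T     F   ← differ
  F F |   T     F   ← differ
Counterexample: N=T, E=T gives Expr1 = T but Expr2 = F, so the expressions are NOT logically equivalent.

No


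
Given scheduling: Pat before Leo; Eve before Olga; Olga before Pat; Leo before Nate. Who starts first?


Constraints: Pat before Leo; Eve before Olga; Olga before Pat; Leo before Nate
The first task can have nothing scheduled before it, so it must never appear on the right of a 'before'.
Tasks appearing after some 'before': Leo, Olga, Pat, Nate.
The only task not in that list is Eve → it is first.

Eve


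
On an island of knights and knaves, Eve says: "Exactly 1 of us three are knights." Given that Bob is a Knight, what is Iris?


Eve claims exactly 1 knights among Eve, Bob, Iris.
Given: Bob is a Knight.

Case 1: Eve is a Knight (tells truth)
  Then exactly 1 of the three are knights.
  Counting Eve, Bob: 2 knight(s) so far. Need -1 more → impossible.
Case 2: Eve is a Knave (lies)
  Then the count is NOT 1.
  If Iris = Knave, count = 1 = 1 → claim would be true, contradicts lie.
  If Iris = Knight, count = 2 ≠ 1 → lie confirmed ✓

Iris is a Knight.

Knight


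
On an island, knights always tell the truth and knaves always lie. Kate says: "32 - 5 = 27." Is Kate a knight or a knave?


Statement: "32 - 5 = 27."
Actual: 32 - 5 = 27
Claimed: 27
Statement is TRUE → Kate tells the truth → Knight

Knight


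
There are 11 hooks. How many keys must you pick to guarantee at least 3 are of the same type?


Pigeonhole: to guarantee k in one of n categories, need (k-1)×n + 1.
k = 3, n = 11
Minimum = (3-1) × 11 + 1 = 2 × 11 + 1

23


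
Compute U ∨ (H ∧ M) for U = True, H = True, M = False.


U = True, H = True, M = False
Step 1: H ∧ M = True AND False = False
Step 2: U ∨ False = True OR False = True
AND evaluated first (higher precedence); then OR applied.

True


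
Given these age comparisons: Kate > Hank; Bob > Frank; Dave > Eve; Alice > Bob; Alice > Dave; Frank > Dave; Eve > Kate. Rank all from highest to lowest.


Constraints: Kate > Hank; Bob > Frank; Dave > Eve; Alice > Bob; Alice > Dave; Frank > Dave; Eve > Kate
Method: at each step, the next-highest is the one remaining person who never appears on the smaller side of a constraint between remaining people.
  Step 1: remaining {Frank, Hank, Alice, Kate, Eve, Bob, Dave}; on the smaller side: {Frank, Hank, Kate, Eve, Bob, Dave} → Alice is next (Alice > Bob; Alice > Dave).
  Step 2: remaining {Frank, Hank, Kate, Eve, Bob, Dave}; on the smaller side: {Frank, Hank, Kate, Eve, Dave} → Bob is next (Bob > Frank).
  Step 3: remaining {Frank, Hank, Kate, Eve, Dave}; on the smaller side: {Hank, Kate, Eve, Dave} → Frank is next (Frank > Dave).
  Step 4: remaining {Hank, Kate, Eve, Dave}; on the smaller side: {Hank, Kate, Eve} → Dave is next (Dave > Eve).
  Step 5: remaining {Hank, Kate, Eve}; on the smaller side: {Hank, Kate} → Eve is next (Eve > Kate).
  Step 6: remaining {Hank, Kate}; on the smaller side: {Hank} → Kate is next (Kate > Hank).
  Step 7: only Hank remains → lowest.
Final ranking (highest to lowest):

Alice > Bob > Frank > Dave > Eve > Kate > Hank


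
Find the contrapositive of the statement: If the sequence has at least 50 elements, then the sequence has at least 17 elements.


Original: If the sequence has at least 50 elements, then the sequence has at least 17 elements
Contrapositive: If ¬Q, then ¬P
Negate Q: not (the sequence has at least 17 elements)
Negate P: not (the sequence has at least 50 elements)

If not (the sequence has at least 17 elements), then not (the sequence has at least 50 elements).


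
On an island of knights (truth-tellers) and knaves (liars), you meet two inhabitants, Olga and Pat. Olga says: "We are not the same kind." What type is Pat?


Olga says: "We are not the same kind."
Case 1: Olga is a Knight (truth-teller)
  Statement is true → they ARE different → Pat is a Knave
Case 2: Olga is a Knave (liar)
  Statement is false → they are NOT different → Pat is a Knave
In both cases, Pat is a Knave.

Knave


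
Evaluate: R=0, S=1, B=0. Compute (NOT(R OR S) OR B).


R OR S = 1
NOT(1) = 0
0 OR 0 = 0

0


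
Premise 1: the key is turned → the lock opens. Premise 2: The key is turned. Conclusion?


Modus ponens: P → Q, P ⊢ Q
P: the key is turned
Q: the lock opens
We have P → Q and P is true.
By modus ponens, Q must be true.

The lock opens


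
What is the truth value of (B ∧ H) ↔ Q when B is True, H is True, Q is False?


B = True, H = True, Q = False
Step 1: B ∧ H = True AND True = True
Step 2: (True) ↔ Q: true when both sides have same truth value.
Result: True ↔ False = False

False


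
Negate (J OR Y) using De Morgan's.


De Morgan's law: ¬(P ∨ Q) ≡ ¬P ∧ ¬Q
¬(J ∨ Y) = ¬J ∧ ¬Y

¬J ∧ ¬Y


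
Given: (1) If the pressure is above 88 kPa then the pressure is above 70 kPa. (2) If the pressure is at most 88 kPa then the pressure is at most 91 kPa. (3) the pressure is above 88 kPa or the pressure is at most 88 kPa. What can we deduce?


Constructive dilemma: (P → Q) ∧ (R → S), P ∨ R ⊢ Q ∨ S
Premise 1: the pressure is above 88 kPa → the pressure is above 70 kPa
Premise 2: the pressure is at most 88 kPa → the pressure is at most 91 kPa
Premise 3: the pressure is above 88 kPa ∨ the pressure is at most 88 kPa
Case 1: Assuming the pressure is above 88 kPa, then by Premise 1, the pressure is above 70 kPa.
Case 2: Assuming the pressure is at most 88 kPa, then by Premise 2, the pressure is at most 91 kPa.
Since one of the pressure is above 88 kPa or the pressure is at most 88 kPa must hold, we get the pressure is above 70 kPa or the pressure is at most 91 kPa.

The pressure is above 70 kPa or the pressure is at most 91 kPa.


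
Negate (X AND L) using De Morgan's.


De Morgan's law: ¬(P ∧ Q) ≡ ¬P ∨ ¬Q
¬(X ∧ L) = ¬X ∨ ¬L

¬X ∨ ¬L


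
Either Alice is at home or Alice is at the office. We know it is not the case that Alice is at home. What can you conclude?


Disjunctive syllogism: P ∨ Q, ¬P ⊢ Q
Disjunction: Alice is at home ∨ Alice is at the office
We know it is not the case that Alice is at home.
By disjunctive syllogism, the other disjunct must be true.

Alice is at the office


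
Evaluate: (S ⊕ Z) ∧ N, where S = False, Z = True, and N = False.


S = False, Z = True, N = False
Step 1: S ⊕ Z = False XOR True = True
Step 2: True ∧ N = True AND False = False
XOR true when exactly one of S,Z is true; then AND with N.

False


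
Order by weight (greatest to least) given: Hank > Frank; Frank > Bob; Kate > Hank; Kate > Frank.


Constraints: Hank > Frank; Frank > Bob; Kate > Hank; Kate > Frank
Method: at each step, the next-highest is the one remaining person who never appears on the smaller side of a constraint between remaining people.
  Step 1: remaining {Hank, Frank, Kate, Bob}; on the smaller side: {Hank, Frank, Bob} → Kate is next (Kate > Hank; Kate > Frank).
  Step 2: remaining {Hank, Frank, Bob}; on the smaller side: {Frank, Bob} → Hank is next (Hank > Frank).
  Step 3: remaining {Frank, Bob}; on the smaller side: {Bob} → Frank is next (Frank > Bob).
  Step 4: only Bob remains → lowest.
Final ranking (highest to lowest):

Kate > Hank > Frank > Bob


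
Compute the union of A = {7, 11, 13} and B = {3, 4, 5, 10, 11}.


A = {7, 11, 13}
B = {3, 4, 5, 10, 11}
Operation: union
All elements combined: 3, 4, 5, 7, 10, 11, 13

{3, 4, 5, 7, 10, 11, 13}


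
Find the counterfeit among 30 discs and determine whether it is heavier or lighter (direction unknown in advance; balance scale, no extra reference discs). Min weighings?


Let n = 30. 60 possibilities (n discs × lighter/heavier); each weighing has 3 outcomes.
Bound for k weighings: say the first weighing puts j discs on each pan. If it tips, the 2j weighed discs remain suspects (each with a known direction) and k-1 weighings give 3^(k-1) outcomes; 3^(k-1) is odd, so 2j ≤ 3^(k-1) - 1. If it balances, the n - 2j unweighed discs remain with direction unknown: 2(n - 2j) ≤ 3^(k-1) - 1 by the same parity argument. Adding, n ≤ (3^(k-1) - 1) + (3^(k-1) - 1)/2 = (3^k - 3)/2, and the classical three-group strategy achieves this (3 discs in 2 weighings, 12 in 3, 39 in 4, 120 in 5).
So we need the smallest k with (3^k - 3)/2 ≥ 30.
k = 3: (3^3 - 3)/2 = 12 < 30 ✗
k = 4: (3^4 - 3)/2 = 39 ≥ 30 ✓

4


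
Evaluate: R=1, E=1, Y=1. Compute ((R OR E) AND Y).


R OR E = 1|1 = 1
1 AND 1 = 1

1


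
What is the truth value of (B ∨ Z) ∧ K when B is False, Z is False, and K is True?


B = False, Z = False, K = True
Step 1: B ∨ Z = False OR False = False
Step 2: False ∧ K = False AND True = False
OR is true when at least one operand is true; AND requires both.

False


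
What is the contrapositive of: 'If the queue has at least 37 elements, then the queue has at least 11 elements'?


Original: If the queue has at least 37 elements, then the queue has at least 11 elements
Contrapositive: If ¬Q, then ¬P
Negate Q: not (the queue has at least 11 elements)
Negate P: not (the queue has at least 37 elements)

If not (the queue has at least 11 elements), then not (the queue has at least 37 elements).


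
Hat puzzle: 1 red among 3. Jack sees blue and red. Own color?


Total red = 1, seen red = 1
Own red = 1 - 1 = 0
Jack's hat is blue.

blue


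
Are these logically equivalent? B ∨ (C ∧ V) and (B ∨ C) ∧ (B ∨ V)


Expression 1: B ∨ (C ∧ V)
Expression 2: (B ∨ C) ∧ (B ∨ V)
Truth table (B C V | Expr1 Expr2):
  T T T |   T     T
  T T F |   T     T
  T F T |   T     T
  T F F |   T     T
  F T T |   T     T
  F T F |   F     F
  F F T |   F     F
  F F F |   F     F
All 8 rows agree, so the expressions are logically equivalent.

Yes


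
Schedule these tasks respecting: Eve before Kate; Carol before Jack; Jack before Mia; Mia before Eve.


Constraints: Eve before Kate; Carol before Jack; Jack before Mia; Mia before Eve
Method: repeatedly schedule the remaining task that has no remaining task required before it.
  Step 1: remaining {Carol, Mia, Jack, Eve, Kate}; every task except Carol still has a predecessor pending → schedule Carol.
  Step 2: remaining {Mia, Jack, Eve, Kate}; every task except Jack still has a predecessor pending → schedule Jack.
  Step 3: remaining {Mia, Eve, Kate}; every task except Mia still has a predecessor pending → schedule Mia.
  Step 4: remaining {Eve, Kate}; every task except Eve still has a predecessor pending → schedule Eve.
  Step 5: only Kate remains → schedule Kate.
Resulting order:

Carol → Jack → Mia → Eve → Kate


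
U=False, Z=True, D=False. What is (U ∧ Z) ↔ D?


U = False, Z = True, D = False
Expression: (U ∧ Z) ↔ D
Step 1: U ∧ Z = False AND True = False
Step 2: (False) ↔ D = (False iff False) = True

True


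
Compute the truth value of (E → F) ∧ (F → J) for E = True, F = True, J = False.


E = True, F = True, J = False
Step 1: E → F is false only when E=True and F=False. Result: True
Step 2: F → J is false only when F=True and J=False. Result: False
Step 3: True ∧ False = False

False


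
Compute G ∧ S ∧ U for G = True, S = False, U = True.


G = True, S = False, U = True
Step 1: G ∧ S = True AND False = False
Step 2: (False) ∧ U = (False) AND True = False
AND is true only when ALL operands are true.

False


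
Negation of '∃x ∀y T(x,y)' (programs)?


Original: ∃x ∀y T(x,y)
Rule: ¬∀→∃, ¬∃→∀, negate predicate.
Negation: ∀x ∃y ¬T(x,y)

∀x ∃y ¬T(x,y)


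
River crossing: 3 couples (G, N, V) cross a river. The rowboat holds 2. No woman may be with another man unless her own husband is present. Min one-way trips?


Label couples G, N, V (H = husband, W = wife).
Counting alone: 6 people, the rowboat carries 2 and someone must bring it back, so each round trip nets at most +1 on the far side until the last crossing → at least 9 trips. The jealousy constraint makes 9 impossible; the shortest valid schedule has 11:
1. WG+WN →  (far: WG,WN; near: HG,HN,HV,WV)
2. WG ←       (far: WN; near: HG,HN,HV,WG,WV)
3. WG+WV →  (far: WG,WN,WV; near: HG,HN,HV)
4. WG ←       (far: WN,WV; near: HG,HN,HV,WG)
5. HN+HV →  (far: HN,WN,HV,WV; near: HG,WG)
6. HN+WN ←  (far: HV,WV; near: HG,WG,HN,WN)
7. HG+HN →  (far: HG,HN,HV,WV; near: WG,WN)
8. WV ←       (far: HG,HN,HV; near: WG,WN,WV)
9. WG+WN →  (far: HG,WG,HN,WN,HV; near: WV)
10. HV ←      (far: HG,WG,HN,WN; near: HV,WV)
11. HV+WV → (far: all six; near: empty)
In every state each wife is either with her husband or with no other man.
Minimum trips = 11

11


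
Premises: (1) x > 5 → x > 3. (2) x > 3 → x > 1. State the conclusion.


Hypothetical syllogism: P → Q, Q → R ⊢ P → R
Premise 1: x > 5 → x > 3
Premise 2: x > 3 → x > 1
Chain the implications: the middle term (x > 3) links the two.
Conclusion: If x > 5, then x > 1.

If x > 5, then x > 1.


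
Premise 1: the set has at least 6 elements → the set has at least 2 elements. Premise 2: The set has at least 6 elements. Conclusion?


Modus ponens: P → Q, P ⊢ Q
P: the set has at least 6 elements
Q: the set has at least 2 elements
We have P → Q and P is true.
By modus ponens, Q must be true.

The set has at least 2 elements


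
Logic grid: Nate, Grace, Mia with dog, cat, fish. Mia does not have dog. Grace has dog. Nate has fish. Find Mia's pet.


From clues:
  Nate → fish
  Grace → dog
By elimination, Mia gets the remaining.

cat


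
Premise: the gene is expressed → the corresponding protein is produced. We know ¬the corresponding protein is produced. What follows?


Modus tollens: P → Q, ¬Q ⊢ ¬P
P: the gene is expressed
Q: the corresponding protein is produced
We have P → Q and Q is false.
By modus tollens, P must be false.

It is not the case that the gene is expressed


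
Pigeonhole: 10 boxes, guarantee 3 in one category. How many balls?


Pigeonhole: to guarantee k in one of n categories, need (k-1)×n + 1.
k = 3, n = 10
Minimum = (3-1) × 10 + 1 = 2 × 10 + 1

21


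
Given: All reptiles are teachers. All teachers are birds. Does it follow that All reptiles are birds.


Premise 1: All reptiles are teachers.
Premise 2: All teachers are birds.
Conclusion: All reptiles are birds.
Barbara syllogism (AAA-1): All A are B, All B are C → All A are C.
Middle term (teachers) distributed in premise 2.

Valid


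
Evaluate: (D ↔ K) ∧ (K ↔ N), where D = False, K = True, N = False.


D = False, K = True, N = False
Step 1: D ↔ K is true when D and K have the same value. Result: False
Step 2: K ↔ N is true when K and N have the same value. Result: False
Step 3: False ∧ False = False

False


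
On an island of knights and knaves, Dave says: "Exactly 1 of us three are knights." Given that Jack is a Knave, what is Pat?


Dave claims exactly 1 knights among Dave, Jack, Pat.
Given: Jack is a Knave.

Case 1: Dave is a Knight (tells truth)
  Then exactly 1 of the three are knights.
  Counting Dave, Jack: 1 knight(s) so far. Need 0 more → Pat = Knave.
Case 2: Dave is a Knave (lies)
  Then the count is NOT 1.
  If Pat = Knight, count = 1 = 1 → claim would be true, contradicts lie.
  If Pat = Knave, count = 0 ≠ 1 → lie confirmed ✓

Pat is a Knave.

Knave


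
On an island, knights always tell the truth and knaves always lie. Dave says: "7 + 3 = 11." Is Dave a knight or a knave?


Statement: "7 + 3 = 11."
Actual: 7 + 3 = 10
Claimed: 11
Statement is FALSE → Dave lies → Knave

Knave


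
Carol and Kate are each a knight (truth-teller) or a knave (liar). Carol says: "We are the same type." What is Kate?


Carol says: "We are the same type."
Case 1: Carol is a Knight (truth-teller)
  Statement is true → they ARE the same → Kate is also a Knight
Case 2: Carol is a Knave (liar)
  Statement is false → they are NOT the same → Kate is a Knight
In both cases, Kate is a Knight.

Knight


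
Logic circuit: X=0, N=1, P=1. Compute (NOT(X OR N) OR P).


X OR N = 1
NOT(1) = 0
0 OR 1 = 1

1


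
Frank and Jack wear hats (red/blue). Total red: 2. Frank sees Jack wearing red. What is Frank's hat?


Total red = 2, Jack = red
Red accounted for: 1
Remaining for Frank: 1
Frank's hat is red.

red


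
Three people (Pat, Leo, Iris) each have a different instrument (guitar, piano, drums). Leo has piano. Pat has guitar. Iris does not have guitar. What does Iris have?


From clues:
  Leo → piano
  Pat → guitar
By elimination, Iris gets the remaining.

drums


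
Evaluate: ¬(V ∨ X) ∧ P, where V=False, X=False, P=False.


V = False, X = False, P = False
Expression: ¬(V ∨ X) ∧ P
Step 1: V ∨ X = False OR False = False
Step 2: ¬(V ∨ X) = NOT False = True
Step 3: (True) ∧ P = True AND False = False

False


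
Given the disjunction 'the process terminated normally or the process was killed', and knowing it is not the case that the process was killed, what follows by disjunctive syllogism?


Disjunctive syllogism: P ∨ Q, ¬P ⊢ Q
Disjunction: the process terminated normally ∨ the process was killed
We know it is not the case that the process was killed.
By disjunctive syllogism, the other disjunct must be true.

The process terminated normally


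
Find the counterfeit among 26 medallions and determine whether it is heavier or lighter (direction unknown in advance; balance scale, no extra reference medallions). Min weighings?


Let n = 26. 52 possibilities (n medallions × lighter/heavier); each weighing has 3 outcomes.
Bound for k weighings: say the first weighing puts j medallions on each pan. If it tips, the 2j weighed medallions remain suspects (each with a known direction) and k-1 weighings give 3^(k-1) outcomes; 3^(k-1) is odd, so 2j ≤ 3^(k-1) - 1. If it balances, the n - 2j unweighed medallions remain with direction unknown: 2(n - 2j) ≤ 3^(k-1) - 1 by the same parity argument. Adding, n ≤ (3^(k-1) - 1) + (3^(k-1) - 1)/2 = (3^k - 3)/2, and the classical three-group strategy achieves this (3 medallions in 2 weighings, 12 in 3, 39 in 4, 120 in 5).
So we need the smallest k with (3^k - 3)/2 ≥ 26.
k = 3: (3^3 - 3)/2 = 12 < 26 ✗
k = 4: (3^4 - 3)/2 = 39 ≥ 26 ✓

4


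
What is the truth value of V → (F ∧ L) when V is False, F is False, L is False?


V = False, F = False, L = False
Step 1: F ∧ L = False AND False = False
Step 2: V → (False): false only when V=True and consequent=False.
Result: True

True


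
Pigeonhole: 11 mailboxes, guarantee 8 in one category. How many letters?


Pigeonhole: to guarantee k in one of n categories, need (k-1)×n + 1.
k = 8, n = 11
Minimum = (8-1) × 11 + 1 = 7 × 11 + 1

78


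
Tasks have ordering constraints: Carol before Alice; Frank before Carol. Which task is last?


Constraints: Carol before Alice; Frank before Carol
The last task can have nothing scheduled after it, so it must never appear on the left of a 'before'.
Tasks appearing before some other task: Carol, Frank.
The only task not in that list is Alice → it is last.

Alice


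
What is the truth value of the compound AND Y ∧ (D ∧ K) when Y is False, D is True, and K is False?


Y = False, D = True, K = False
Step 1: D ∧ K = True AND False = False
Step 2: Y ∧ False = False AND False = False
AND is true only when ALL operands are true.

False


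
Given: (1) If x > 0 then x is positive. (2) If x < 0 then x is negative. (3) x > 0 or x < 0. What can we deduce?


Constructive dilemma: (P → Q) ∧ (R → S), P ∨ R ⊢ Q ∨ S
Premise 1: x > 0 → x is positive
Premise 2: x < 0 → x is negative
Premise 3: x > 0 ∨ x < 0
Case 1: Assuming x > 0, then by Premise 1, x is positive.
Case 2: Assuming x < 0, then by Premise 2, x is negative.
Since one of x > 0 or x < 0 must hold, we get x is positive or x is negative.

x is positive or x is negative.


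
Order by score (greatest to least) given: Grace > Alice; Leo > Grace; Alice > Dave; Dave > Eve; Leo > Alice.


Constraints: Grace > Alice; Leo > Grace; Alice > Dave; Dave > Eve; Leo > Alice
Method: at each step, the next-highest is the one remaining person who never appears on the smaller side of a constraint between remaining people.
  Step 1: remaining {Dave, Grace, Eve, Leo, Alice}; on the smaller side: {Dave, Grace, Eve, Alice} → Leo is next (Leo > Grace; Leo > Alice).
  Step 2: remaining {Dave, Grace, Eve, Alice}; on the smaller side: {Dave, Eve, Alice} → Grace is next (Grace > Alice).
  Step 3: remaining {Dave, Eve, Alice}; on the smaller side: {Dave, Eve} → Alice is next (Alice > Dave).
  Step 4: remaining {Dave, Eve}; on the smaller side: {Eve} → Dave is next (Dave > Eve).
  Step 5: only Eve remains → lowest.
Final ranking (highest to lowest):

Leo > Grace > Alice > Dave > Eve


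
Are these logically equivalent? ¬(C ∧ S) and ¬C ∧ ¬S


Expression 1: ¬(C ∧ S)
Expression 2: ¬C ∧ ¬S
Truth table (C S | Expr1 Expr2):
  T T |   F     F
  T F |   T     F   ← differ
  F T |   T     F   ← differ
  F F |   T     T
Counterexample: C=T, S=F gives Expr1 = T but Expr2 = F, so the expressions are NOT logically equivalent.

No


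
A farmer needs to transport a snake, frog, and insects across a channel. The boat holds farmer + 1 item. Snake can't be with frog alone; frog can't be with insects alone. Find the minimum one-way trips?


1. farmer+frog → 2. farmer ← 3. farmer+snake → 4. farmer+frog ← 5. farmer+insects → 6. farmer ← 7. farmer+frog →
Minimum trips = 7

7


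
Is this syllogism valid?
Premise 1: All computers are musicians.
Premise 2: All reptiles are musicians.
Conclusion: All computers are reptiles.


Premise 1: All computers are musicians.
Premise 2: All reptiles are musicians.
Conclusion: All computers are reptiles.
Fallacy: undistributed middle. musicians is predicate in both.
Counterexample: computers and reptiles could be disjoint subsets of musicians.

Invalid


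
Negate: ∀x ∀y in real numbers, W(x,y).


Original: ∀x ∀y W(x,y)
Rule: ¬∀→∃, ¬∃→∀, negate predicate.
Negation: ∃x ∃y ¬W(x,y)

∃x ∃y ¬W(x,y)


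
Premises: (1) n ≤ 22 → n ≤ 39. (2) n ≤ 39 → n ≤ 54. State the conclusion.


Hypothetical syllogism: P → Q, Q → R ⊢ P → R
Premise 1: n ≤ 22 → n ≤ 39
Premise 2: n ≤ 39 → n ≤ 54
Chain the implications: the middle term (n ≤ 39) links the two.
Conclusion: If n ≤ 22, then n ≤ 54.

If n ≤ 22, then n ≤ 54.


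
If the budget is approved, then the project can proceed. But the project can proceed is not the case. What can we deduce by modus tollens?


Modus tollens: P → Q, ¬Q ⊢ ¬P
P: the budget is approved
Q: the project can proceed
We have P → Q and Q is false.
By modus tollens, P must be false.

It is not the case that the budget is approved


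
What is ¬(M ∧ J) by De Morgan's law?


De Morgan's law: ¬(P ∧ Q) ≡ ¬P ∨ ¬Q
¬(M ∧ J) = ¬M ∨ ¬J

¬M ∨ ¬J


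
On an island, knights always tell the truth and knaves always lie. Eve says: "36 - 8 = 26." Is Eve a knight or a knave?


Statement: "36 - 8 = 26."
Actual: 36 - 8 = 28
Claimed: 26
Statement is FALSE → Eve lies → Knave

Knave


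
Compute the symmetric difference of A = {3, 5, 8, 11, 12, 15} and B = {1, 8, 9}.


A = {3, 5, 8, 11, 12, 15}
B = {1, 8, 9}
Operation: symmetric difference
In A only: [3, 5, 11, 12, 15], in B only: [1, 9]

{1, 3, 5, 9, 11, 12, 15}


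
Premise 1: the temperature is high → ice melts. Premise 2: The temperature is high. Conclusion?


Modus ponens: P → Q, P ⊢ Q
P: the temperature is high
Q: ice melts
We have P → Q and P is true.
By modus ponens, Q must be true.

Ice melts


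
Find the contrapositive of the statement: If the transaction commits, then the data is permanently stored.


Original: If the transaction commits, then the data is permanently stored
Contrapositive: If ¬Q, then ¬P
Negate Q: not (the data is permanently stored)
Negate P: not (the transaction commits)

If not (the data is permanently stored), then not (the transaction commits).


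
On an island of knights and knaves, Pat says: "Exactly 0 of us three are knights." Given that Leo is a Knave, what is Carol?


Pat claims exactly 0 knights among Pat, Leo, Carol.
Given: Leo is a Knave.

Case 1: Pat is a Knight (tells truth)
  Then exactly 0 of the three are knights.
  Counting Pat, Leo: 1 knight(s) so far. Need -1 more → impossible.
Case 2: Pat is a Knave (lies)
  Then the count is NOT 0.
  If Carol = Knave, count = 0 = 0 → claim would be true, contradicts lie.
  If Carol = Knight, count = 1 ≠ 0 → lie confirmed ✓

Carol is a Knight.

Knight


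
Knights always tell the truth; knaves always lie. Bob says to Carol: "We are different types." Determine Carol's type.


Bob says: "We are different types."
Case 1: Bob is a Knight (truth-teller)
  Statement is true → they ARE different → Carol is a Knave
Case 2: Bob is a Knave (liar)
  Statement is false → they are NOT different → Carol is a Knave
In both cases, Carol is a Knave.

Knave


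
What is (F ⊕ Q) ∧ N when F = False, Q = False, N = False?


F = False, Q = False, N = False
Step 1: F ⊕ Q = False XOR False = False
Step 2: False ∧ N = False AND False = False
XOR true when exactly one of F,Q is true; then AND with N.

False


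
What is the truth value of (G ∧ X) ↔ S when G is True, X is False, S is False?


G = True, X = False, S = False
Step 1: G ∧ X = True AND False = False
Step 2: (False) ↔ S: true when both sides have same truth value.
Result: False ↔ False = True

True


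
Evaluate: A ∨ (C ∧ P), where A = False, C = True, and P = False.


A = False, C = True, P = False
Step 1: C ∧ P = True AND False = False
Step 2: A ∨ False = False OR False = False
AND evaluated first (higher precedence); then OR applied.

False


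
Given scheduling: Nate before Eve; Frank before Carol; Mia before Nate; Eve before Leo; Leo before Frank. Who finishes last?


Constraints: Nate before Eve; Frank before Carol; Mia before Nate; Eve before Leo; Leo before Frank
The last task can have nothing scheduled after it, so it must never appear on the left of a 'before'.
Tasks appearing before some other task: Nate, Frank, Mia, Eve, Leo.
The only task not in that list is Carol → it is last.

Carol


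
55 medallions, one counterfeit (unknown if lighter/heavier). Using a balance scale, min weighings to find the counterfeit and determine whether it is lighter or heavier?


Let n = 55. 110 possibilities (n medallions × lighter/heavier); each weighing has 3 outcomes.
Bound for k weighings: say the first weighing puts j medallions on each pan. If it tips, the 2j weighed medallions remain suspects (each with a known direction) and k-1 weighings give 3^(k-1) outcomes; 3^(k-1) is odd, so 2j ≤ 3^(k-1) - 1. If it balances, the n - 2j unweighed medallions remain with direction unknown: 2(n - 2j) ≤ 3^(k-1) - 1 by the same parity argument. Adding, n ≤ (3^(k-1) - 1) + (3^(k-1) - 1)/2 = (3^k - 3)/2, and the classical three-group strategy achieves this (3 medallions in 2 weighings, 12 in 3, 39 in 4, 120 in 5).
So we need the smallest k with (3^k - 3)/2 ≥ 55.
k = 4: (3^4 - 3)/2 = 39 < 55 ✗
k = 5: (3^5 - 3)/2 = 120 ≥ 55 ✓

5
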